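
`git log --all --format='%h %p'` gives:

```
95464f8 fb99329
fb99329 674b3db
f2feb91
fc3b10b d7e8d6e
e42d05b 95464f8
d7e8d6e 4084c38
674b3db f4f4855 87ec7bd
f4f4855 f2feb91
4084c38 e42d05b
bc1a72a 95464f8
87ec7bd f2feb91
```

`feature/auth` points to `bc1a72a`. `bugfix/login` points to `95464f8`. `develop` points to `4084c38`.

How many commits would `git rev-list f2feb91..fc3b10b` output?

Reachable from fc3b10b: {4084c38, 674b3db, 87ec7bd, 95464f8, d7e8d6e, e42d05b, f2feb91, f4f4855, fb99329, fc3b10b}.
Reachable from f2feb91: {f2feb91}.
In fc3b10b's history but not f2feb91's: {4084c38, 674b3db, 87ec7bd, 95464f8, d7e8d6e, e42d05b, f4f4855, fb99329, fc3b10b} — 9 commits.

9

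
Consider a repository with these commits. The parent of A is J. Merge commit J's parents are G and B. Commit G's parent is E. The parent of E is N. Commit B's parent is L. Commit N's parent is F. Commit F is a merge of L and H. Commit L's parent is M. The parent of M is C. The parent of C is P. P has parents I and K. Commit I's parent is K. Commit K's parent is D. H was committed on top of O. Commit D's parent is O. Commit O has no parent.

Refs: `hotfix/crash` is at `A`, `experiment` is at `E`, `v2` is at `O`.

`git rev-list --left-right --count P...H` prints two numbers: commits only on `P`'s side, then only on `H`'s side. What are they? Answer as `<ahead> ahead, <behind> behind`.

Reachable from P: {D, I, K, O, P}.
Reachable from H: {H, O}.
Only in P's history (ahead): {D, I, K, P} — 4.
Only in H's history (behind): {H} — 1.

4 ahead, 1 behind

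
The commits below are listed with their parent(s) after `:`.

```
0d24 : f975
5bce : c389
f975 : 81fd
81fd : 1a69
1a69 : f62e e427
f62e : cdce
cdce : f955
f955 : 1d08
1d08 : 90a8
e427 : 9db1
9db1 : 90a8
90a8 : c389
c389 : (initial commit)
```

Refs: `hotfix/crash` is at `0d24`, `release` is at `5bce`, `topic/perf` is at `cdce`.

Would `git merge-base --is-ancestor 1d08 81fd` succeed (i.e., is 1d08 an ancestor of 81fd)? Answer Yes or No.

Yes

Ancestors of 81fd (commits reachable by following parents): {1a69, 1d08, 81fd, 90a8, 9db1, c389, cdce, e427, f62e, f955}.
1d08 is in that set, so it is an ancestor of 81fd.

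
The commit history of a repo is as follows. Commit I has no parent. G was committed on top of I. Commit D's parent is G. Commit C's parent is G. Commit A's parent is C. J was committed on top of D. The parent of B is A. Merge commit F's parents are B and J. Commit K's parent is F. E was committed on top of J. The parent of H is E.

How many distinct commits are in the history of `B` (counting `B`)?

Walking parent pointers from B: reachable set = {A, B, C, G, I}.
That is 5 commits.

5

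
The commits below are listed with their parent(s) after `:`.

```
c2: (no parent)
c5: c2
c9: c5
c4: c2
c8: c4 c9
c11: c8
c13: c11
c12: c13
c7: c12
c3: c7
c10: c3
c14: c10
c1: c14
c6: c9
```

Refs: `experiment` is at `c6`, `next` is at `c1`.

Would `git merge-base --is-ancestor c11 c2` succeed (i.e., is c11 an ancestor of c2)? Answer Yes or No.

Ancestors of c2: {c2}.
c11 is not in that set, so it is not an ancestor of c2.

No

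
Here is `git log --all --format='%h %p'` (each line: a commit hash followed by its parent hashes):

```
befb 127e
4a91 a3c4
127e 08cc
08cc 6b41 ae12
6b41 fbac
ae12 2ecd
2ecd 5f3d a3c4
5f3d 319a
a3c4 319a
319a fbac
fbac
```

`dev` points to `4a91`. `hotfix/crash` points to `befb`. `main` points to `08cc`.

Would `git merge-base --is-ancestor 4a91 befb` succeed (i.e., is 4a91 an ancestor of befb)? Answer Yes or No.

No

Ancestors of befb: {08cc, 127e, 2ecd, 319a, 5f3d, 6b41, a3c4, ae12, befb, fbac}.
4a91 is not in that set, so it is not an ancestor of befb.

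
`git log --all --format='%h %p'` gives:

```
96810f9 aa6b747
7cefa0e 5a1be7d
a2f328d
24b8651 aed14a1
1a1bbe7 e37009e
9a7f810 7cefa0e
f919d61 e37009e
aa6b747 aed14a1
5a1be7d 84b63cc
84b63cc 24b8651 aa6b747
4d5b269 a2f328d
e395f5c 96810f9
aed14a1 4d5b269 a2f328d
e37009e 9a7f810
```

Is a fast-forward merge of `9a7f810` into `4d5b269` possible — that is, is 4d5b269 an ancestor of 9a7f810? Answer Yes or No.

Yes

A fast-forward from 4d5b269 to 9a7f810 is possible iff 4d5b269 is an ancestor of 9a7f810.
Ancestors of 9a7f810: {24b8651, 4d5b269, 5a1be7d, 7cefa0e, 84b63cc, 9a7f810, a2f328d, aa6b747, aed14a1}.
4d5b269 is among them, so fast-forward is possible.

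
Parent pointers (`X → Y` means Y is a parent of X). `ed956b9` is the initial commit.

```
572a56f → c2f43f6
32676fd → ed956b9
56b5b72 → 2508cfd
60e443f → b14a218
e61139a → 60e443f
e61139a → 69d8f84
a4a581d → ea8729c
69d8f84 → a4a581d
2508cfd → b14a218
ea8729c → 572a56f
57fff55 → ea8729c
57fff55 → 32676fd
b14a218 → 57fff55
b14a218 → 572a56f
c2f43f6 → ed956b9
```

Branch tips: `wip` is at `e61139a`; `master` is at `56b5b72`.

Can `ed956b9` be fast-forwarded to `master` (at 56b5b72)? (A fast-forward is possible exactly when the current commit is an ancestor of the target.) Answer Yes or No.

Yes

A fast-forward from ed956b9 to 56b5b72 is possible iff ed956b9 is an ancestor of 56b5b72.
Ancestors of 56b5b72: {2508cfd, 32676fd, 56b5b72, 572a56f, 57fff55, b14a218, c2f43f6, ea8729c, ed956b9}.
ed956b9 is among them, so fast-forward is possible.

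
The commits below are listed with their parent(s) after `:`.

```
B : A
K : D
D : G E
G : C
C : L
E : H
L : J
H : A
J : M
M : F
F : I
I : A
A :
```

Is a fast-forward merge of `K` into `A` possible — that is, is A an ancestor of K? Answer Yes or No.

Yes

A fast-forward from A to K is possible iff A is an ancestor of K.
Ancestors of K: {A, C, D, E, F, G, H, I, J, K, L, M}.
A is among them, so fast-forward is possible.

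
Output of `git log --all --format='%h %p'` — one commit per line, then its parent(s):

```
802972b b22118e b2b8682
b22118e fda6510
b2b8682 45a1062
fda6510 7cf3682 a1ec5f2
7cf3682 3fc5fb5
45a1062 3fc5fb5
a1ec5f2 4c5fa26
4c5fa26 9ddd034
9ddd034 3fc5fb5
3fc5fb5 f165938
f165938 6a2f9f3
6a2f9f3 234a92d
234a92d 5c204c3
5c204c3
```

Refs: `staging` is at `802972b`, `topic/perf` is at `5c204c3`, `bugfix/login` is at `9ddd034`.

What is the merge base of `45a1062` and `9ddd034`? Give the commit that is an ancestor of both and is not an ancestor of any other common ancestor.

Ancestors of 45a1062: {234a92d, 3fc5fb5, 45a1062, 5c204c3, 6a2f9f3, f165938}.
Ancestors of 9ddd034: {234a92d, 3fc5fb5, 5c204c3, 6a2f9f3, 9ddd034, f165938}.
Common ancestors: {234a92d, 3fc5fb5, 5c204c3, 6a2f9f3, f165938}.
Among these, 3fc5fb5 is not an ancestor of any other common ancestor — it is the merge base.

3fc5fb5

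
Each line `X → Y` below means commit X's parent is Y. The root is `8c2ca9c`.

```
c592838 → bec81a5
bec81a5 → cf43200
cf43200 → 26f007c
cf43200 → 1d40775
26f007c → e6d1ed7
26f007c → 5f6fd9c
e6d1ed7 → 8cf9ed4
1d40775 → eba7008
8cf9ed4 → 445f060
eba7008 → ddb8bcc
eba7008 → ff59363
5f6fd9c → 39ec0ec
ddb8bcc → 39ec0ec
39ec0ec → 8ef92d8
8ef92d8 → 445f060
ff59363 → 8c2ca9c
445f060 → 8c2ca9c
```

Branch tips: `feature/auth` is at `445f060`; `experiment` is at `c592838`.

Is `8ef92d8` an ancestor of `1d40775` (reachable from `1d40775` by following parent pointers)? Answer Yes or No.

Ancestors of 1d40775 (commits reachable by following parents): {1d40775, 39ec0ec, 445f060, 8c2ca9c, 8ef92d8, ddb8bcc, eba7008, ff59363}.
8ef92d8 is in that set, so it is an ancestor of 1d40775.

Yes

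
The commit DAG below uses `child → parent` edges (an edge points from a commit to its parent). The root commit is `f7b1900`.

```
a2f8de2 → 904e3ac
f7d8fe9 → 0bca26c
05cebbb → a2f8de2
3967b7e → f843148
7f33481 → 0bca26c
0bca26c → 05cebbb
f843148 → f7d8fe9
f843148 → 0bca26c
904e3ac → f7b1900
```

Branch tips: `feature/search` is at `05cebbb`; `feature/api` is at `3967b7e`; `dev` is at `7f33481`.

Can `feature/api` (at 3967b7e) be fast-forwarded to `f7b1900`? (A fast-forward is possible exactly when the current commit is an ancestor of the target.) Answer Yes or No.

A fast-forward from 3967b7e to f7b1900 is possible iff 3967b7e is an ancestor of f7b1900.
Ancestors of f7b1900: {f7b1900}.
3967b7e is not among them, so fast-forward is not possible.

No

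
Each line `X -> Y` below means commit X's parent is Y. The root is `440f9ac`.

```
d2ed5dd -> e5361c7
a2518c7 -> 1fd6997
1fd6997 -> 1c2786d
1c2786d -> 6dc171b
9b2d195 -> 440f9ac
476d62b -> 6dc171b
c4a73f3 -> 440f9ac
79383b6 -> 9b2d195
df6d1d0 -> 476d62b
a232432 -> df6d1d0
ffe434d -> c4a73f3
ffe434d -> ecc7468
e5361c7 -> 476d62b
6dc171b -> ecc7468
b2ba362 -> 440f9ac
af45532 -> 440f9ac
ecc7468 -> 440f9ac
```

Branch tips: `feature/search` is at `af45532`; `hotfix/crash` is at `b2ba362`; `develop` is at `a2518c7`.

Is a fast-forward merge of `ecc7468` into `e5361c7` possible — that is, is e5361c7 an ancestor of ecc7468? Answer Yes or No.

A fast-forward from e5361c7 to ecc7468 is possible iff e5361c7 is an ancestor of ecc7468.
Ancestors of ecc7468: {440f9ac, ecc7468}.
e5361c7 is not among them, so fast-forward is not possible.

No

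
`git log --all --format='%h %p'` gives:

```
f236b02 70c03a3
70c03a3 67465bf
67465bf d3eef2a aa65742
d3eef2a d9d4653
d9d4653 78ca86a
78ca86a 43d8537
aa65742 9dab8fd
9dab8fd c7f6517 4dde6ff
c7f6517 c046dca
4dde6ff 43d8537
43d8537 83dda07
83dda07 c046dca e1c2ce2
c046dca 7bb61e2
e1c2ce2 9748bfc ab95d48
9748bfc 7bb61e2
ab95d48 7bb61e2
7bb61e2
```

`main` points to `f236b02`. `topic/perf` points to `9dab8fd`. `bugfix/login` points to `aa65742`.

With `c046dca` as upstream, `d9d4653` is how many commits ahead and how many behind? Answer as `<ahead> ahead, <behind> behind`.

Reachable from d9d4653: {43d8537, 78ca86a, 7bb61e2, 83dda07, 9748bfc, ab95d48, c046dca, d9d4653, e1c2ce2}.
Reachable from c046dca: {7bb61e2, c046dca}.
Only in d9d4653's history (ahead): {43d8537, 78ca86a, 83dda07, 9748bfc, ab95d48, d9d4653, e1c2ce2} — 7.
Only in c046dca's history (behind): {} — 0.

7 ahead, 0 behind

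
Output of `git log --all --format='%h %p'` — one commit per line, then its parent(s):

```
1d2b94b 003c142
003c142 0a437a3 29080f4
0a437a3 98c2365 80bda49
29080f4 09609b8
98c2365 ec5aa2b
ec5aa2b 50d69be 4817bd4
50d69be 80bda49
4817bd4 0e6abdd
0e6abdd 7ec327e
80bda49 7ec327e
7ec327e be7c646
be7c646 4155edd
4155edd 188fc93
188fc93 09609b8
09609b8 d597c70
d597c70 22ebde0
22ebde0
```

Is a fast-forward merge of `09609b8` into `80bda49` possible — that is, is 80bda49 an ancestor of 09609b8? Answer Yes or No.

No

A fast-forward from 80bda49 to 09609b8 is possible iff 80bda49 is an ancestor of 09609b8.
Ancestors of 09609b8: {09609b8, 22ebde0, d597c70}.
80bda49 is not among them, so fast-forward is not possible.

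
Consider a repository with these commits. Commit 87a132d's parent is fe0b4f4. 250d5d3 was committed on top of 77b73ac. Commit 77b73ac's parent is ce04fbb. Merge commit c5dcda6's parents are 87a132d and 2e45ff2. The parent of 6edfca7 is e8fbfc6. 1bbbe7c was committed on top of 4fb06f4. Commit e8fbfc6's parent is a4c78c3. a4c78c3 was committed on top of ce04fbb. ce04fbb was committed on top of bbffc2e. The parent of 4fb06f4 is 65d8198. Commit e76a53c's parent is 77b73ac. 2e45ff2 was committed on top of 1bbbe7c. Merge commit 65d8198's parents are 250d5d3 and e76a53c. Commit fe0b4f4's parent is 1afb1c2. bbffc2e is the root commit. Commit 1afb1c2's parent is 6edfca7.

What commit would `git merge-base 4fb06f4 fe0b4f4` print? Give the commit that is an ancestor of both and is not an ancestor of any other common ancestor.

Ancestors of 4fb06f4: {250d5d3, 4fb06f4, 65d8198, 77b73ac, bbffc2e, ce04fbb, e76a53c}.
Ancestors of fe0b4f4: {1afb1c2, 6edfca7, a4c78c3, bbffc2e, ce04fbb, e8fbfc6, fe0b4f4}.
Common ancestors: {bbffc2e, ce04fbb}.
Among these, ce04fbb is not an ancestor of any other common ancestor — it is the merge base.

ce04fbb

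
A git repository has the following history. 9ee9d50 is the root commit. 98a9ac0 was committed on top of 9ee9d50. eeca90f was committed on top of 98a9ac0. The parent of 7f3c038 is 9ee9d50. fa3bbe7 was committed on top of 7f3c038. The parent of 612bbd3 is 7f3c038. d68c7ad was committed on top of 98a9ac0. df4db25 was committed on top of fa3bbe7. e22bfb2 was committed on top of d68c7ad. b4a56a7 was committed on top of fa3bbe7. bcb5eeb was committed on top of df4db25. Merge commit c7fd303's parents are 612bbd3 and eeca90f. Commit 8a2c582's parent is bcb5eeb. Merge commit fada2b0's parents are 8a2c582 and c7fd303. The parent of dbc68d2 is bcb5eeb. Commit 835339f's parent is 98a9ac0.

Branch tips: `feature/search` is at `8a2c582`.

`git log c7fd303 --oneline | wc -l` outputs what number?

Walking parent pointers from c7fd303: reachable set = {612bbd3, 7f3c038, 98a9ac0, 9ee9d50, c7fd303, eeca90f}.
That is 6 commits.

6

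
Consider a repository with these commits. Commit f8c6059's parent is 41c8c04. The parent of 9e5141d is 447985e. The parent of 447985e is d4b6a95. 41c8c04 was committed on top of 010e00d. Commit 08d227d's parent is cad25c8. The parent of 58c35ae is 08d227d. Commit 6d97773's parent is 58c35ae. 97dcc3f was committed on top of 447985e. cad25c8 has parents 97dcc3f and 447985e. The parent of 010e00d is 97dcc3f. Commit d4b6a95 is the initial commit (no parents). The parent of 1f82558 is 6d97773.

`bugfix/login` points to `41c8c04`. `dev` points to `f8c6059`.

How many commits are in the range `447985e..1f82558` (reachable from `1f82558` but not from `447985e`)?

Reachable from 1f82558: {08d227d, 1f82558, 447985e, 58c35ae, 6d97773, 97dcc3f, cad25c8, d4b6a95}.
Reachable from 447985e: {447985e, d4b6a95}.
In 1f82558's history but not 447985e's: {08d227d, 1f82558, 58c35ae, 6d97773, 97dcc3f, cad25c8} — 6 commits.

6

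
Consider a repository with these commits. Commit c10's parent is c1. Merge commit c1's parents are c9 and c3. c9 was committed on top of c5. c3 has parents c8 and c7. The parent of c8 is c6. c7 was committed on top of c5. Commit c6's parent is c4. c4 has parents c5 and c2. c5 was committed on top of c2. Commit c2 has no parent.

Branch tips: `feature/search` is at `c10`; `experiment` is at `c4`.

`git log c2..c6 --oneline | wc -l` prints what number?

Reachable from c6: {c2, c4, c5, c6}.
Reachable from c2: {c2}.
In c6's history but not c2's: {c4, c5, c6} — 3 commits.

3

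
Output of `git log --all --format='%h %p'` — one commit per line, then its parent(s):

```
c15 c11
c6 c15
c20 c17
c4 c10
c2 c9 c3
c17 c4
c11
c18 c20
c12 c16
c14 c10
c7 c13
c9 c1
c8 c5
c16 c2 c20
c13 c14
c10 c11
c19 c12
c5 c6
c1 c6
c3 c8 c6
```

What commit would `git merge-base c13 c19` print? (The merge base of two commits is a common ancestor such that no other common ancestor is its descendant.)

Ancestors of c13: {c10, c11, c13, c14}.
Ancestors of c19: {c1, c10, c11, c12, c15, c16, c17, c19, c2, c20, c3, c4, c5, c6, c8, c9}.
Common ancestors: {c10, c11}.
Among these, c10 is not an ancestor of any other common ancestor — it is the merge base.

c10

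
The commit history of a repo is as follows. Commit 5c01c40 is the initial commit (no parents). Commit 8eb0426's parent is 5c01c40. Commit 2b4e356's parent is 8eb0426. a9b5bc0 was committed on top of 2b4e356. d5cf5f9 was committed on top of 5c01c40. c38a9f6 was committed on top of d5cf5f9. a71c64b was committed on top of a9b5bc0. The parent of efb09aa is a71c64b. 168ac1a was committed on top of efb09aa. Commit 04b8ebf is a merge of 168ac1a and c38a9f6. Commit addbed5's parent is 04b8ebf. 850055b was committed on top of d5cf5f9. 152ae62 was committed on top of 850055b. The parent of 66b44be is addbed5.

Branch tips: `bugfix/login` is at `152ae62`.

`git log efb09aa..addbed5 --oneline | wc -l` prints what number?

Reachable from addbed5: {04b8ebf, 168ac1a, 2b4e356, 5c01c40, 8eb0426, a71c64b, a9b5bc0, addbed5, c38a9f6, d5cf5f9, efb09aa}.
Reachable from efb09aa: {2b4e356, 5c01c40, 8eb0426, a71c64b, a9b5bc0, efb09aa}.
In addbed5's history but not efb09aa's: {04b8ebf, 168ac1a, addbed5, c38a9f6, d5cf5f9} — 5 commits.

5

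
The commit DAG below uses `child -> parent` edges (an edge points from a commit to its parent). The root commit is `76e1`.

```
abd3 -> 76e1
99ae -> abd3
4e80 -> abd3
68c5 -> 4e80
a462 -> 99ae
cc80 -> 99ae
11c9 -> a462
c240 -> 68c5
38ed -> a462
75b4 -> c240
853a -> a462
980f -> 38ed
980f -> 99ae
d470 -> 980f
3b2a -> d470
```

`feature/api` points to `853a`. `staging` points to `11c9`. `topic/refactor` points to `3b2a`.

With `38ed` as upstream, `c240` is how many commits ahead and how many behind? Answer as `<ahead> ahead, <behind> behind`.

Reachable from c240: {4e80, 68c5, 76e1, abd3, c240}.
Reachable from 38ed: {38ed, 76e1, 99ae, a462, abd3}.
Only in c240's history (ahead): {4e80, 68c5, c240} — 3.
Only in 38ed's history (behind): {38ed, 99ae, a462} — 3.

3 ahead, 3 behind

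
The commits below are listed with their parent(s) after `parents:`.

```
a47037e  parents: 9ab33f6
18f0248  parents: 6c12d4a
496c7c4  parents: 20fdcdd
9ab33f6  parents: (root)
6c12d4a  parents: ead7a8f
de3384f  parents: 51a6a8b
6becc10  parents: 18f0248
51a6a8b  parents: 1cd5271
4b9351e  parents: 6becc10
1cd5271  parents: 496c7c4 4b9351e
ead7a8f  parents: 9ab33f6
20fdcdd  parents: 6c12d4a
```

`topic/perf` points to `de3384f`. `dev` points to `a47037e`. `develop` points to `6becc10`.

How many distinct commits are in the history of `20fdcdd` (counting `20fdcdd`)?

4

Walking parent pointers from 20fdcdd: reachable set = {20fdcdd, 6c12d4a, 9ab33f6, ead7a8f}.
That is 4 commits.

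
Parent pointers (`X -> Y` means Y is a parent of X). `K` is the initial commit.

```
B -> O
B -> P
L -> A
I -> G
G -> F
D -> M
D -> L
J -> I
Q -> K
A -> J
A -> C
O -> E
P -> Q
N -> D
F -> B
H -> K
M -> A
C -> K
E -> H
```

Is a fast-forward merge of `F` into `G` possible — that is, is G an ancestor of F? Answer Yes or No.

A fast-forward from G to F is possible iff G is an ancestor of F.
Ancestors of F: {B, E, F, H, K, O, P, Q}.
G is not among them, so fast-forward is not possible.

No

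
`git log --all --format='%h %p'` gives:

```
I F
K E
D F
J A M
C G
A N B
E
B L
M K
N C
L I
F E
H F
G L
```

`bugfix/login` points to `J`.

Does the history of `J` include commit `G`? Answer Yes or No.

Ancestors of J (commits reachable by following parents): {A, B, C, E, F, G, I, J, K, L, M, N}.
G is in that set, so it is an ancestor of J.

Yes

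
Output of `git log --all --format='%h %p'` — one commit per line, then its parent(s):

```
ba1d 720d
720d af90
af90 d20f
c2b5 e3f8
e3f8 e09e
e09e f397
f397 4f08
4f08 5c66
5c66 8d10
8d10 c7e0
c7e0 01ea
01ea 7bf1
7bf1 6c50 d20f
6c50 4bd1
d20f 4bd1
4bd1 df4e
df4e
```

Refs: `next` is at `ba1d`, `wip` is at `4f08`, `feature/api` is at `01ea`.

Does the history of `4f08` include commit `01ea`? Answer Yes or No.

Ancestors of 4f08 (commits reachable by following parents): {01ea, 4bd1, 4f08, 5c66, 6c50, 7bf1, 8d10, c7e0, d20f, df4e}.
01ea is in that set, so it is an ancestor of 4f08.

Yes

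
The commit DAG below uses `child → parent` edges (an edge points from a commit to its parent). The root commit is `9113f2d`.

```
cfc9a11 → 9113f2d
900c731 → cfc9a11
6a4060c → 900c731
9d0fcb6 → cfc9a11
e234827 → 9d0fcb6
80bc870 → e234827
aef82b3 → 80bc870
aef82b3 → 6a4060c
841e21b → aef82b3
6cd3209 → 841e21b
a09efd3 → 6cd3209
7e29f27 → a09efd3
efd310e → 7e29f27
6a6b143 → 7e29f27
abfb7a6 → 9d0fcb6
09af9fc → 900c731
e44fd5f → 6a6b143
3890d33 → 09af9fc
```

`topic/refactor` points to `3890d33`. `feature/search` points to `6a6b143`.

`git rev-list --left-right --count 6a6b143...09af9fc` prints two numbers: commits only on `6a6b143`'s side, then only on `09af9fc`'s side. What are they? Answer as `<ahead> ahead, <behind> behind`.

10 ahead, 1 behind

Reachable from 6a6b143: {6a4060c, 6a6b143, 6cd3209, 7e29f27, 80bc870, 841e21b, 900c731, 9113f2d, 9d0fcb6, a09efd3, aef82b3, cfc9a11, e234827}.
Reachable from 09af9fc: {09af9fc, 900c731, 9113f2d, cfc9a11}.
Only in 6a6b143's history (ahead): {6a4060c, 6a6b143, 6cd3209, 7e29f27, 80bc870, 841e21b, 9d0fcb6, a09efd3, aef82b3, e234827} — 10.
Only in 09af9fc's history (behind): {09af9fc} — 1.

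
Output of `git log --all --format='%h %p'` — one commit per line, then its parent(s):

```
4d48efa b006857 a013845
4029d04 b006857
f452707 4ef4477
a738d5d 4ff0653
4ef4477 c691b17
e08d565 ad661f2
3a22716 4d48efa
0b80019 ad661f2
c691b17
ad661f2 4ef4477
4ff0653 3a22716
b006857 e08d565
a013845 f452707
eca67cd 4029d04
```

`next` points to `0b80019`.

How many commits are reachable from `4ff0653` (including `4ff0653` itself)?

10

Walking parent pointers from 4ff0653: reachable set = {3a22716, 4d48efa, 4ef4477, 4ff0653, a013845, ad661f2, b006857, c691b17, e08d565, f452707}.
That is 10 commits.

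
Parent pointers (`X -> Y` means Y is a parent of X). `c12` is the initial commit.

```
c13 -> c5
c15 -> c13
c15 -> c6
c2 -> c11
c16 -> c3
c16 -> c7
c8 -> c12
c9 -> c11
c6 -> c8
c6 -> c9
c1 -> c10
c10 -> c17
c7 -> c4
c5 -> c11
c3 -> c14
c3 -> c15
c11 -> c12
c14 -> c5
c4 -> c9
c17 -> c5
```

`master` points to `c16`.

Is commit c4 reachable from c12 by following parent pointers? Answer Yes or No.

Ancestors of c12: {c12}.
c4 is not in that set, so it is not an ancestor of c12.

No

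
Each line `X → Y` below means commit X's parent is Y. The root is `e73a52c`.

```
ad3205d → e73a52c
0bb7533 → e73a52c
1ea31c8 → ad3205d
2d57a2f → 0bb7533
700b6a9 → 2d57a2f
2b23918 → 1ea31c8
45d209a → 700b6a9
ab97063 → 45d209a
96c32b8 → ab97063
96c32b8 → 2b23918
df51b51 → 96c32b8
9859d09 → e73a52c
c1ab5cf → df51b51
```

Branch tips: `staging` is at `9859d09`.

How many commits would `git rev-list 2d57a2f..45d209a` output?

Reachable from 45d209a: {0bb7533, 2d57a2f, 45d209a, 700b6a9, e73a52c}.
Reachable from 2d57a2f: {0bb7533, 2d57a2f, e73a52c}.
In 45d209a's history but not 2d57a2f's: {45d209a, 700b6a9} — 2 commits.

2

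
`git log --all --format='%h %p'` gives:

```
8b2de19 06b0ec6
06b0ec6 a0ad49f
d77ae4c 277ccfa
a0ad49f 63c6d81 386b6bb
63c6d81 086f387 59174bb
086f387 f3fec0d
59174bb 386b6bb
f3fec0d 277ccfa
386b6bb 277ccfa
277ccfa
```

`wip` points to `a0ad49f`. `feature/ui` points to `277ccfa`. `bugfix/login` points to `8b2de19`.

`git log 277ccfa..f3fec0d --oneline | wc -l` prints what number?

Reachable from f3fec0d: {277ccfa, f3fec0d}.
Reachable from 277ccfa: {277ccfa}.
In f3fec0d's history but not 277ccfa's: {f3fec0d} — 1 commit.

1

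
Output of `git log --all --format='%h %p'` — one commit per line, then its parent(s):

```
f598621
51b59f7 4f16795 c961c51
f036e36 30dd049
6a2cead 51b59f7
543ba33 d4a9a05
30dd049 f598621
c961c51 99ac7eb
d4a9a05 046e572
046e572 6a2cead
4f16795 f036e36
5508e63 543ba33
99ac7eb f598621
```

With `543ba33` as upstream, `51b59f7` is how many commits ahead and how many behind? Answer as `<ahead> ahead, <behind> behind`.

Reachable from 51b59f7: {30dd049, 4f16795, 51b59f7, 99ac7eb, c961c51, f036e36, f598621}.
Reachable from 543ba33: {046e572, 30dd049, 4f16795, 51b59f7, 543ba33, 6a2cead, 99ac7eb, c961c51, d4a9a05, f036e36, f598621}.
Only in 51b59f7's history (ahead): {} — 0.
Only in 543ba33's history (behind): {046e572, 543ba33, 6a2cead, d4a9a05} — 4.

0 ahead, 4 behind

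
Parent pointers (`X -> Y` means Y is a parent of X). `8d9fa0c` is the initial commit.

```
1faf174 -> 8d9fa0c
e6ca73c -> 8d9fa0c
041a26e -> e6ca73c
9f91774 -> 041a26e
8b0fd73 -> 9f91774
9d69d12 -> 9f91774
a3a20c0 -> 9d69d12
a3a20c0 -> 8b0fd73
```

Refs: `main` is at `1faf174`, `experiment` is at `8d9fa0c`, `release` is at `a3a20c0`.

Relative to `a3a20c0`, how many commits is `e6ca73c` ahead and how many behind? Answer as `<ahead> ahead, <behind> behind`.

Reachable from e6ca73c: {8d9fa0c, e6ca73c}.
Reachable from a3a20c0: {041a26e, 8b0fd73, 8d9fa0c, 9d69d12, 9f91774, a3a20c0, e6ca73c}.
Only in e6ca73c's history (ahead): {} — 0.
Only in a3a20c0's history (behind): {041a26e, 8b0fd73, 9d69d12, 9f91774, a3a20c0} — 5.

0 ahead, 5 behind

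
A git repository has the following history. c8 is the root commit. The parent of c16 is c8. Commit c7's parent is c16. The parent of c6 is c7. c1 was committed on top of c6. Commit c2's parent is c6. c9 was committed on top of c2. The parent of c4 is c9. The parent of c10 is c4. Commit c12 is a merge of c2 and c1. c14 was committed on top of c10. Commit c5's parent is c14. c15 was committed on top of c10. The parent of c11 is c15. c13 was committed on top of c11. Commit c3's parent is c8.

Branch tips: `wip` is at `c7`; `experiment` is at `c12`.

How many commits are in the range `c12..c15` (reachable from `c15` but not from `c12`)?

4

Reachable from c15: {c10, c15, c16, c2, c4, c6, c7, c8, c9}.
Reachable from c12: {c1, c12, c16, c2, c6, c7, c8}.
In c15's history but not c12's: {c10, c15, c4, c9} — 4 commits.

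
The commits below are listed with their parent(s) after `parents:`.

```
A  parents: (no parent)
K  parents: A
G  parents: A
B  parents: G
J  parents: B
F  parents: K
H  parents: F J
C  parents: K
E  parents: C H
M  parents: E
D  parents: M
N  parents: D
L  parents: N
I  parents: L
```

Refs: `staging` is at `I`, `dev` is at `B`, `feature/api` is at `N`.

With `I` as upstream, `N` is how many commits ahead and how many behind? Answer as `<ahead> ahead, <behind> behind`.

Reachable from N: {A, B, C, D, E, F, G, H, J, K, M, N}.
Reachable from I: {A, B, C, D, E, F, G, H, I, J, K, L, M, N}.
Only in N's history (ahead): {} — 0.
Only in I's history (behind): {I, L} — 2.

0 ahead, 2 behind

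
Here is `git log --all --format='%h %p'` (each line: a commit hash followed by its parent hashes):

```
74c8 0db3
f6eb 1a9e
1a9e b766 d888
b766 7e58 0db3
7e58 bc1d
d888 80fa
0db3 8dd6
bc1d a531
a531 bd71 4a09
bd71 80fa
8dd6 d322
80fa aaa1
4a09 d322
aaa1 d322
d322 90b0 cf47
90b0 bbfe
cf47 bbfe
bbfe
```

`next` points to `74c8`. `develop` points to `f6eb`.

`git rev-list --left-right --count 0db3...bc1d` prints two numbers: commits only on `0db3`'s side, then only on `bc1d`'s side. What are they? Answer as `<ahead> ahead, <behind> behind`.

Reachable from 0db3: {0db3, 8dd6, 90b0, bbfe, cf47, d322}.
Reachable from bc1d: {4a09, 80fa, 90b0, a531, aaa1, bbfe, bc1d, bd71, cf47, d322}.
Only in 0db3's history (ahead): {0db3, 8dd6} — 2.
Only in bc1d's history (behind): {4a09, 80fa, a531, aaa1, bc1d, bd71} — 6.

2 ahead, 6 behind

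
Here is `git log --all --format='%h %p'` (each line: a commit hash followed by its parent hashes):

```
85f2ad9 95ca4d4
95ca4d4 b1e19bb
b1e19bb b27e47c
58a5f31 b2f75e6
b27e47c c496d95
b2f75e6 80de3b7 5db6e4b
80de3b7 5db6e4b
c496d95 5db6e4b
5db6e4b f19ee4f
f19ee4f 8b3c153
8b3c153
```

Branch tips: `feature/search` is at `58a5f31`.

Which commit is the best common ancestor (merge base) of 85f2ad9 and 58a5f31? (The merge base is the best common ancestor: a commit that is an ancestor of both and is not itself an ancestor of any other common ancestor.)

5db6e4b

Ancestors of 85f2ad9: {5db6e4b, 85f2ad9, 8b3c153, 95ca4d4, b1e19bb, b27e47c, c496d95, f19ee4f}.
Ancestors of 58a5f31: {58a5f31, 5db6e4b, 80de3b7, 8b3c153, b2f75e6, f19ee4f}.
Common ancestors: {5db6e4b, 8b3c153, f19ee4f}.
Among these, 5db6e4b is not an ancestor of any other common ancestor — it is the merge base.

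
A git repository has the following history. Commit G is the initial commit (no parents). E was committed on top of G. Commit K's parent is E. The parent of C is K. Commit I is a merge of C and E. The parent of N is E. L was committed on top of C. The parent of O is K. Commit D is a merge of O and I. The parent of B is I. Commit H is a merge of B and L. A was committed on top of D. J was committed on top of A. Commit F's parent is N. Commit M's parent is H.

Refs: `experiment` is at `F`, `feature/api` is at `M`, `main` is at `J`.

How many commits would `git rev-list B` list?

Walking parent pointers from B: reachable set = {B, C, E, G, I, K}.
That is 6 commits.

6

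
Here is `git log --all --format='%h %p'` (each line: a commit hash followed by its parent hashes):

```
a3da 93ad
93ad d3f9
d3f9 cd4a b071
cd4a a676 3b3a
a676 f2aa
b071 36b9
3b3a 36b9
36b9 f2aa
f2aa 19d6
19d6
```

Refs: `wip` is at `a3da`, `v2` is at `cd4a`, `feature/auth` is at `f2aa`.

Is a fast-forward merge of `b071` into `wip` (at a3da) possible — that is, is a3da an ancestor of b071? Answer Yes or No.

No

A fast-forward from a3da to b071 is possible iff a3da is an ancestor of b071.
Ancestors of b071: {19d6, 36b9, b071, f2aa}.
a3da is not among them, so fast-forward is not possible.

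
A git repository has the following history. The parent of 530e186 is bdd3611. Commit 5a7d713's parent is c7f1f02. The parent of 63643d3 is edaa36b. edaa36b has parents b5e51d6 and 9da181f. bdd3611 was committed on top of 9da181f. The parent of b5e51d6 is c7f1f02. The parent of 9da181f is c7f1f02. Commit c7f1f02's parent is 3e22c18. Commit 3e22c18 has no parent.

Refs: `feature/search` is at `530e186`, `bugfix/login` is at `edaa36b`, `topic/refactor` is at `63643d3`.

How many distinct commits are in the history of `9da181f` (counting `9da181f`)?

Walking parent pointers from 9da181f: reachable set = {3e22c18, 9da181f, c7f1f02}.
That is 3 commits.

3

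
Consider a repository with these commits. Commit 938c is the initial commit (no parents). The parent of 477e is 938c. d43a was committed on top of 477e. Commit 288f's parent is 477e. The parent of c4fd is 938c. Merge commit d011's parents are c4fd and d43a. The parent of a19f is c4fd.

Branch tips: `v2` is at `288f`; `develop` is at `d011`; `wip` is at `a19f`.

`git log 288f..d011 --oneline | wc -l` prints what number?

Reachable from d011: {477e, 938c, c4fd, d011, d43a}.
Reachable from 288f: {288f, 477e, 938c}.
In d011's history but not 288f's: {c4fd, d011, d43a} — 3 commits.

3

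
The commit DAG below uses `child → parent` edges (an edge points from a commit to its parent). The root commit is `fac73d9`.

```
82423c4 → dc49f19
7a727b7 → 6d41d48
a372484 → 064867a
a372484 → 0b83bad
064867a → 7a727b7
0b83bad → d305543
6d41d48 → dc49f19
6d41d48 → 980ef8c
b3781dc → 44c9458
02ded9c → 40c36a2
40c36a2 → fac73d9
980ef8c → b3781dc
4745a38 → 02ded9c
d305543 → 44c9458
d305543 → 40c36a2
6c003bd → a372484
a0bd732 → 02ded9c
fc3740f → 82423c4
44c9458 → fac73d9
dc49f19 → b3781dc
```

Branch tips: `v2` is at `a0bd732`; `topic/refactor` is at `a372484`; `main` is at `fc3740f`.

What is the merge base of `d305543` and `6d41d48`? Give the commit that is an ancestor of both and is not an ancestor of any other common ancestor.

44c9458

Ancestors of d305543: {40c36a2, 44c9458, d305543, fac73d9}.
Ancestors of 6d41d48: {44c9458, 6d41d48, 980ef8c, b3781dc, dc49f19, fac73d9}.
Common ancestors: {44c9458, fac73d9}.
Among these, 44c9458 is not an ancestor of any other common ancestor — it is the merge base.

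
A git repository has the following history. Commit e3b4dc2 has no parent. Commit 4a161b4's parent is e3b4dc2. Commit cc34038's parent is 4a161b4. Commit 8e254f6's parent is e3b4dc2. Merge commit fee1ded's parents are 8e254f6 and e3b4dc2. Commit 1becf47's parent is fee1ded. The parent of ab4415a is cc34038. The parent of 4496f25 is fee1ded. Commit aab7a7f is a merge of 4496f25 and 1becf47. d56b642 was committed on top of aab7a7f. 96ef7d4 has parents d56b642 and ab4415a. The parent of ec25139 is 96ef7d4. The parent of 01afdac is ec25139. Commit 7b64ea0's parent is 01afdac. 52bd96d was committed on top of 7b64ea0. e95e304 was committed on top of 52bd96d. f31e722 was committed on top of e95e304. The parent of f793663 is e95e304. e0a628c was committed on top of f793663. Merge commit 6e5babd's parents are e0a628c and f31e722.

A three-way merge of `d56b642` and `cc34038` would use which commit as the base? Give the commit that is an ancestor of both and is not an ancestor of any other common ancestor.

e3b4dc2

Ancestors of d56b642: {1becf47, 4496f25, 8e254f6, aab7a7f, d56b642, e3b4dc2, fee1ded}.
Ancestors of cc34038: {4a161b4, cc34038, e3b4dc2}.
Common ancestors: {e3b4dc2}.
The only common ancestor is e3b4dc2, so it is the merge base.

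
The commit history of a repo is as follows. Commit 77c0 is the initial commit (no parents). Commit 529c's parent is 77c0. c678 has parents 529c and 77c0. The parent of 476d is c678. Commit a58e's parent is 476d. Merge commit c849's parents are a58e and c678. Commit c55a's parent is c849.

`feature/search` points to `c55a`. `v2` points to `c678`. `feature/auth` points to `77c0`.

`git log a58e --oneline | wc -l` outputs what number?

Walking parent pointers from a58e: reachable set = {476d, 529c, 77c0, a58e, c678}.
That is 5 commits.

5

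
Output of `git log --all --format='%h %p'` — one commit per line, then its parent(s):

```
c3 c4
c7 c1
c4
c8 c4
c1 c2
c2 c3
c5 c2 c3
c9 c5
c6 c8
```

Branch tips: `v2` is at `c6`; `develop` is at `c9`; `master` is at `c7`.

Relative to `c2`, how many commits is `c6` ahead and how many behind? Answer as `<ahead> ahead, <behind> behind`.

Reachable from c6: {c4, c6, c8}.
Reachable from c2: {c2, c3, c4}.
Only in c6's history (ahead): {c6, c8} — 2.
Only in c2's history (behind): {c2, c3} — 2.

2 ahead, 2 behind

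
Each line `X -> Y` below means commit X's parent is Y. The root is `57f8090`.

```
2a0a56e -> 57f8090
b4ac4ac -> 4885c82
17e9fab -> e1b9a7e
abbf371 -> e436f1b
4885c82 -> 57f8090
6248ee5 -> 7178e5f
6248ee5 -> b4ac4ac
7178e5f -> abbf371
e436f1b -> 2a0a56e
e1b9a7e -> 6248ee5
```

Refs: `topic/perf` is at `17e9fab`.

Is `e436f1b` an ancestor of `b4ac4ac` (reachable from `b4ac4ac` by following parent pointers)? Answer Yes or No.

Ancestors of b4ac4ac: {4885c82, 57f8090, b4ac4ac}.
e436f1b is not in that set, so it is not an ancestor of b4ac4ac.

No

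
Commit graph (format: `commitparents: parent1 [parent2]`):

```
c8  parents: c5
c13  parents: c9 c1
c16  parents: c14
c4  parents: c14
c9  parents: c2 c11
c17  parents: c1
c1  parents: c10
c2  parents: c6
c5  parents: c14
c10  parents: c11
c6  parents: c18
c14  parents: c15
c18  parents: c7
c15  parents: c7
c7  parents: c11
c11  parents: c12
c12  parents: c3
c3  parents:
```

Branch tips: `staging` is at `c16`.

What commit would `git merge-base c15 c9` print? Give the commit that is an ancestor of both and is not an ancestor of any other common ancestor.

Ancestors of c15: {c11, c12, c15, c3, c7}.
Ancestors of c9: {c11, c12, c18, c2, c3, c6, c7, c9}.
Common ancestors: {c11, c12, c3, c7}.
Among these, c7 is not an ancestor of any other common ancestor — it is the merge base.

c7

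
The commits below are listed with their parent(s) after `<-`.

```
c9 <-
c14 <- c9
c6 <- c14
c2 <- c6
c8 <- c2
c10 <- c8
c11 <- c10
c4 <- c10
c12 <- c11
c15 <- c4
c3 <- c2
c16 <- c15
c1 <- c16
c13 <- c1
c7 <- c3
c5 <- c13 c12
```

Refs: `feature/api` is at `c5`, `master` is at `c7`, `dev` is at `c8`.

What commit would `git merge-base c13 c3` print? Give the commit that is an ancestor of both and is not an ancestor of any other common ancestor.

c2

Ancestors of c13: {c1, c10, c13, c14, c15, c16, c2, c4, c6, c8, c9}.
Ancestors of c3: {c14, c2, c3, c6, c9}.
Common ancestors: {c14, c2, c6, c9}.
Among these, c2 is not an ancestor of any other common ancestor — it is the merge base.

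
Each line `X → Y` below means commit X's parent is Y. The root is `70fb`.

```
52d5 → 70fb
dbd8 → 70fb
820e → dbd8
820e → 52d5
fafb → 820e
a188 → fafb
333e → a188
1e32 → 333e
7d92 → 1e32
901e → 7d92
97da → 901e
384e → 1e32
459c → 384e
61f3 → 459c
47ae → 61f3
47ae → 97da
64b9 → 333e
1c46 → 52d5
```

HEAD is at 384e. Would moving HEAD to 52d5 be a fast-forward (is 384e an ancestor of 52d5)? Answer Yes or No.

A fast-forward from 384e to 52d5 is possible iff 384e is an ancestor of 52d5.
Ancestors of 52d5: {52d5, 70fb}.
384e is not among them, so fast-forward is not possible.

No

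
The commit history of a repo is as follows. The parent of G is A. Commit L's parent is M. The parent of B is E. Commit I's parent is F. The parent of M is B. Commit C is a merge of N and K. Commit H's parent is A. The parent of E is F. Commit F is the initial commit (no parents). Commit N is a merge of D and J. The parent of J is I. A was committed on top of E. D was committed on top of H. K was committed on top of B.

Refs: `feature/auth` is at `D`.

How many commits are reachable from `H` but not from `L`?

Reachable from H: {A, E, F, H}.
Reachable from L: {B, E, F, L, M}.
In H's history but not L's: {A, H} — 2 commits.

2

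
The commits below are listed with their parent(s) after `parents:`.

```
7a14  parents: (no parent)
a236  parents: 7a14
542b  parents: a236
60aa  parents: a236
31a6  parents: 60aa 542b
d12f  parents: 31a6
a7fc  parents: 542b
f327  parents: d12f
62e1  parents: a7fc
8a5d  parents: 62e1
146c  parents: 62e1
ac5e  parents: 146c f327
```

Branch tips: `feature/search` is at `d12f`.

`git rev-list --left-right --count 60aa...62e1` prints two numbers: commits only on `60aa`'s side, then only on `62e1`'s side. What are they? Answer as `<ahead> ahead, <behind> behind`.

Reachable from 60aa: {60aa, 7a14, a236}.
Reachable from 62e1: {542b, 62e1, 7a14, a236, a7fc}.
Only in 60aa's history (ahead): {60aa} — 1.
Only in 62e1's history (behind): {542b, 62e1, a7fc} — 3.

1 ahead, 3 behind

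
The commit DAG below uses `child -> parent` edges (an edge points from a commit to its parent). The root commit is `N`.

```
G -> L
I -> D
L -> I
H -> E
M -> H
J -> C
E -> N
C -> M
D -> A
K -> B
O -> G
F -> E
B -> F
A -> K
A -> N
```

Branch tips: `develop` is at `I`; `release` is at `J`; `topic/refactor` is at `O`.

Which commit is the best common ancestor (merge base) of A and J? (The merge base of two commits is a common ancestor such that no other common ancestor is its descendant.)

E

Ancestors of A: {A, B, E, F, K, N}.
Ancestors of J: {C, E, H, J, M, N}.
Common ancestors: {E, N}.
Among these, E is not an ancestor of any other common ancestor — it is the merge base.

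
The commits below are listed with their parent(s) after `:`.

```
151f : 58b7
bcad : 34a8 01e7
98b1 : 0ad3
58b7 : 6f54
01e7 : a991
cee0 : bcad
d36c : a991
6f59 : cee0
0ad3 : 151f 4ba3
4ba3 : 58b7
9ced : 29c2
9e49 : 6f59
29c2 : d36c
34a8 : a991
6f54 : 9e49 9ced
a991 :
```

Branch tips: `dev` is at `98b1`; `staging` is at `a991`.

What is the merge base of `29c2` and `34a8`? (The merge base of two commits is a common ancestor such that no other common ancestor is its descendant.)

Ancestors of 29c2: {29c2, a991, d36c}.
Ancestors of 34a8: {34a8, a991}.
Common ancestors: {a991}.
The only common ancestor is a991, so it is the merge base.

a991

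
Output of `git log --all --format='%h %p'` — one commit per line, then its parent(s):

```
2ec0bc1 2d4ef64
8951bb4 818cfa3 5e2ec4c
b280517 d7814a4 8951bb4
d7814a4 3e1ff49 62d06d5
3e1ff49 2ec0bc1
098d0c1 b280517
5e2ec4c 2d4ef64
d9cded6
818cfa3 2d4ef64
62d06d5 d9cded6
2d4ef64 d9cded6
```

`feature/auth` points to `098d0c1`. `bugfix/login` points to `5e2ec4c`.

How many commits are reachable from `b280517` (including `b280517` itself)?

Walking parent pointers from b280517: reachable set = {2d4ef64, 2ec0bc1, 3e1ff49, 5e2ec4c, 62d06d5, 818cfa3, 8951bb4, b280517, d7814a4, d9cded6}.
That is 10 commits.

10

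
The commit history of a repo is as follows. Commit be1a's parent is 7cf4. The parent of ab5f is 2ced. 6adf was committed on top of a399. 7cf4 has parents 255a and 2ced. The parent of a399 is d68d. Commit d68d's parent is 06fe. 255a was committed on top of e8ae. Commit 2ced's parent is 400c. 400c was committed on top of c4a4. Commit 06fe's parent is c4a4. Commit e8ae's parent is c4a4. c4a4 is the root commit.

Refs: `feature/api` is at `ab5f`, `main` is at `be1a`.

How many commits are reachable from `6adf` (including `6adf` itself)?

5

Walking parent pointers from 6adf: reachable set = {06fe, 6adf, a399, c4a4, d68d}.
That is 5 commits.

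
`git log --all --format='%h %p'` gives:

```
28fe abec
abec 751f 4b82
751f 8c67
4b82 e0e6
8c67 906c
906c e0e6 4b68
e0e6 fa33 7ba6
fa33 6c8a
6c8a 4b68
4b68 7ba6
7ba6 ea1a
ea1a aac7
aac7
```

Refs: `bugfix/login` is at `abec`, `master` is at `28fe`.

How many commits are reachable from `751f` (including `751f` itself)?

Walking parent pointers from 751f: reachable set = {4b68, 6c8a, 751f, 7ba6, 8c67, 906c, aac7, e0e6, ea1a, fa33}.
That is 10 commits.

10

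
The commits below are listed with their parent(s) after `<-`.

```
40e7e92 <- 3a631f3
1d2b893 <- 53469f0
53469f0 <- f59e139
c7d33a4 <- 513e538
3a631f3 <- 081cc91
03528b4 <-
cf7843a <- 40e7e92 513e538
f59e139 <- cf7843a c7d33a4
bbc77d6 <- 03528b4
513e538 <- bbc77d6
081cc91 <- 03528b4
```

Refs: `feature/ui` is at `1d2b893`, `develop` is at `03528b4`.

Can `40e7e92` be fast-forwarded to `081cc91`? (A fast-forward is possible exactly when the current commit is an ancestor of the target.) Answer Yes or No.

No

A fast-forward from 40e7e92 to 081cc91 is possible iff 40e7e92 is an ancestor of 081cc91.
Ancestors of 081cc91: {03528b4, 081cc91}.
40e7e92 is not among them, so fast-forward is not possible.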